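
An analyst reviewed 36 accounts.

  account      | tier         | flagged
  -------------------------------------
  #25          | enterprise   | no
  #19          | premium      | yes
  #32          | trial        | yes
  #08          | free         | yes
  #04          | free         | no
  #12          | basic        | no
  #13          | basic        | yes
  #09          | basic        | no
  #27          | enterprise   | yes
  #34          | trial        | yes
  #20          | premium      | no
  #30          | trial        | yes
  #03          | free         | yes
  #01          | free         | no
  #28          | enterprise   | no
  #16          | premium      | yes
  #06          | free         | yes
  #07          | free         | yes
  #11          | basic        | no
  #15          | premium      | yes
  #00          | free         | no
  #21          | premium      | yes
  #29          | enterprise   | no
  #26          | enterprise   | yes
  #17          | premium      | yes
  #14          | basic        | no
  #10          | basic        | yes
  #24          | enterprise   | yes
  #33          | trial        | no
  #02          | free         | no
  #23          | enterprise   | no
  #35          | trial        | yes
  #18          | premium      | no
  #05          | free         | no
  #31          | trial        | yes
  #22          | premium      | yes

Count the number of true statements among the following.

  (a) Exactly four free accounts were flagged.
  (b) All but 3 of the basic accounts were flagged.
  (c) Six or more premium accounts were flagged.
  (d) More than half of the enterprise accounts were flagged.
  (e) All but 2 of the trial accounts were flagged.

2

(a) free: |A| = 9, |A ∩ B| = 4; needs |A ∩ B| = 4 — true.
(b) basic: |A| = 6, |A ∩ B| = 2; needs |A ∖ B| = 3 — false.
(c) premium: |A| = 8, |A ∩ B| = 6; needs |A ∩ B| ≥ 6 — true.
(d) enterprise: |A| = 7, |A ∩ B| = 3; needs |A ∩ B| > |A ∖ B| — false.
(e) trial: |A| = 6, |A ∩ B| = 5; needs |A ∖ B| = 2 — false.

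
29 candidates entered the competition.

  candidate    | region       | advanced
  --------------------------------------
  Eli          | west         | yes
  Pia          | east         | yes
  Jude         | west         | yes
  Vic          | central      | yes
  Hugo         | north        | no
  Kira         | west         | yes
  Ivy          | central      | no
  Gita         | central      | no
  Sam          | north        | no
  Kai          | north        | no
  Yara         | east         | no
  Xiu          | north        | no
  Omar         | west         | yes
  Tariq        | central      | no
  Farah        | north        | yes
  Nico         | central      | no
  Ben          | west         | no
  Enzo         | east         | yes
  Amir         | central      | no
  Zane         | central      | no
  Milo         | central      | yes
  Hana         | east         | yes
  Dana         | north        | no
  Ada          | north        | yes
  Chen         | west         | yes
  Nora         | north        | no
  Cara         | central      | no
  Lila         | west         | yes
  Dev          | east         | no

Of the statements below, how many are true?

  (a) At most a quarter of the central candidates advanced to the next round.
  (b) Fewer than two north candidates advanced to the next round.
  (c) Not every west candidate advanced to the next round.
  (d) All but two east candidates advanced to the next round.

3

(a) central: |A| = 9, |A ∩ B| = 2; needs |A ∩ B| / |A| ≤ 1/4 — true.
(b) north: |A| = 8, |A ∩ B| = 2; needs |A ∩ B| < 2 — false.
(c) west: |A| = 7, |A ∩ B| = 6; needs A ⊄ B (|A ∖ B| ≥ 1) — true.
(d) east: |A| = 5, |A ∩ B| = 3; needs |A ∖ B| = 2 — true.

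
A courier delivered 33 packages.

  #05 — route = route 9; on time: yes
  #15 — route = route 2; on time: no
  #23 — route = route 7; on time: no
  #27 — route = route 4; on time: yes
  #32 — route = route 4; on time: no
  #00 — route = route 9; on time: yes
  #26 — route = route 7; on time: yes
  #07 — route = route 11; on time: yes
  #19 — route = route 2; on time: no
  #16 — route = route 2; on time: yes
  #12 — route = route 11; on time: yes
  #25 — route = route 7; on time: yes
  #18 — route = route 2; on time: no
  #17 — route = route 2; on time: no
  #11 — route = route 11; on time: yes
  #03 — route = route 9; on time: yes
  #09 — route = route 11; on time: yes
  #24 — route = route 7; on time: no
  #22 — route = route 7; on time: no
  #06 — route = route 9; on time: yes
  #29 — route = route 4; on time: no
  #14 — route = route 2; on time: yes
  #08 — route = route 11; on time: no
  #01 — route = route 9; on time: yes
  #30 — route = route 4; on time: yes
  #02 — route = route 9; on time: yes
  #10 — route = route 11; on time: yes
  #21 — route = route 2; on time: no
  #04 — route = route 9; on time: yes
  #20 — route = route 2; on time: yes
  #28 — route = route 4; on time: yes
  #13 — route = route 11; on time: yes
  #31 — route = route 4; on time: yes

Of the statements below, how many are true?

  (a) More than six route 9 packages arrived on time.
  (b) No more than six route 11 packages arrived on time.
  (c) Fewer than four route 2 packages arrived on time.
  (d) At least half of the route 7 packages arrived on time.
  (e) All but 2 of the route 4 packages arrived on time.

(a) route 9: |A| = 7, |A ∩ B| = 7; needs |A ∩ B| > 6 — true.
(b) route 11: |A| = 7, |A ∩ B| = 6; needs |A ∩ B| ≤ 6 — true.
(c) route 2: |A| = 8, |A ∩ B| = 3; needs |A ∩ B| < 4 — true.
(d) route 7: |A| = 5, |A ∩ B| = 2; needs |A ∩ B| ≥ |A ∖ B| — false.
(e) route 4: |A| = 6, |A ∩ B| = 4; needs |A ∖ B| = 2 — true.

4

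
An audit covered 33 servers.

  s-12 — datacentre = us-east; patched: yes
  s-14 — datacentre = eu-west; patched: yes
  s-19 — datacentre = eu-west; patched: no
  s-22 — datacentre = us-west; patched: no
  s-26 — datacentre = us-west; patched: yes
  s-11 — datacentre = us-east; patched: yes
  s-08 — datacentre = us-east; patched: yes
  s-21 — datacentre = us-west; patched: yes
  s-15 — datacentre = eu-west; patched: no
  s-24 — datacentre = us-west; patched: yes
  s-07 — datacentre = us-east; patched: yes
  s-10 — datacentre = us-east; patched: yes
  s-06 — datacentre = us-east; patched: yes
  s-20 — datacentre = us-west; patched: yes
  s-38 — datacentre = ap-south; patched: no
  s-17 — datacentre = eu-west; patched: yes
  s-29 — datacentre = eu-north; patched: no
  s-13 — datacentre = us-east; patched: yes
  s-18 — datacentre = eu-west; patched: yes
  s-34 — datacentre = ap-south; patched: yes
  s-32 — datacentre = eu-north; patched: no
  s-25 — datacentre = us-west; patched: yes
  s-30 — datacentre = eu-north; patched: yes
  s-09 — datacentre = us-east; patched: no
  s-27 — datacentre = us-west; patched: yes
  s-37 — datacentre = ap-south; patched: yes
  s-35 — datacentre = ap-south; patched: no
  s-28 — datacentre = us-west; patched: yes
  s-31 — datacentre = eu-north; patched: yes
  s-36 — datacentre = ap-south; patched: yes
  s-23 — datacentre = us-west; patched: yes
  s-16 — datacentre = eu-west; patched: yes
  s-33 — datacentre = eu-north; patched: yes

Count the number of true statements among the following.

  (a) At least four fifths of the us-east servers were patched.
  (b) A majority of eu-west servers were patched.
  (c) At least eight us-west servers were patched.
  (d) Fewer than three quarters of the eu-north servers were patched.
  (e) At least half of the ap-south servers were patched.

5

(a) us-east: |A| = 8, |A ∩ B| = 7; needs |A ∩ B| / |A| ≥ 4/5 — true.
(b) eu-west: |A| = 6, |A ∩ B| = 4; needs |A ∩ B| > |A ∖ B| — true.
(c) us-west: |A| = 9, |A ∩ B| = 8; needs |A ∩ B| ≥ 8 — true.
(d) eu-north: |A| = 5, |A ∩ B| = 3; needs |A ∩ B| / |A| < 3/4 — true.
(e) ap-south: |A| = 5, |A ∩ B| = 3; needs |A ∩ B| ≥ |A ∖ B| — true.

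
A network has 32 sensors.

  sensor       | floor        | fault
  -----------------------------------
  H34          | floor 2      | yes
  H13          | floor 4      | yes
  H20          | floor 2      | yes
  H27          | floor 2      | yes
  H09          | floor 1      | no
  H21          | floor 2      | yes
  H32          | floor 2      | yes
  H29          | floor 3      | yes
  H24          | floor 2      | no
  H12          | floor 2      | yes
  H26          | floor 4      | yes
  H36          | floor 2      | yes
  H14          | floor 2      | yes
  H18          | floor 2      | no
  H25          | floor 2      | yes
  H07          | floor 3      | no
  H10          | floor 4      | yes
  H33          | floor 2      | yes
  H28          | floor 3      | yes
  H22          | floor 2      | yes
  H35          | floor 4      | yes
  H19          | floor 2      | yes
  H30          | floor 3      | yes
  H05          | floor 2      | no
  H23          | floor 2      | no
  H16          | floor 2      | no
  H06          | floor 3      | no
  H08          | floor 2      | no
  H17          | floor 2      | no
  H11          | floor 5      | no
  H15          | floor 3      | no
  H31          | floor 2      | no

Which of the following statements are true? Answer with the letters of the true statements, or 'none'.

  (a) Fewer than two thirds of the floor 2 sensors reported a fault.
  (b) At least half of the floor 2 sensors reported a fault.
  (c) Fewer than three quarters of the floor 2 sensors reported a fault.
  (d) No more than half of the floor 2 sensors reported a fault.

|A| = 20, |A ∩ B| = 12, |A ∖ B| = 8.
(a) |A ∩ B| / |A| < 2/3: holds.
(b) |A ∩ B| ≥ |A ∖ B|: holds.
(c) |A ∩ B| / |A| < 3/4: holds.
(d) |A ∩ B| ≤ |A ∖ B|: fails.

(a), (b), (c)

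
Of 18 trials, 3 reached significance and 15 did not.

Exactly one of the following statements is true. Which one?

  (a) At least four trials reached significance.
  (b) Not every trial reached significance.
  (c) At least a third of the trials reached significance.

|A| = 18, |A ∩ B| = 3, |A ∖ B| = 15.
(a) requires |A ∩ B| ≥ 4: false.
(b) requires A ⊄ B (|A ∖ B| ≥ 1): true.
(c) requires |A ∩ B| / |A| ≥ 1/3: false.

(b)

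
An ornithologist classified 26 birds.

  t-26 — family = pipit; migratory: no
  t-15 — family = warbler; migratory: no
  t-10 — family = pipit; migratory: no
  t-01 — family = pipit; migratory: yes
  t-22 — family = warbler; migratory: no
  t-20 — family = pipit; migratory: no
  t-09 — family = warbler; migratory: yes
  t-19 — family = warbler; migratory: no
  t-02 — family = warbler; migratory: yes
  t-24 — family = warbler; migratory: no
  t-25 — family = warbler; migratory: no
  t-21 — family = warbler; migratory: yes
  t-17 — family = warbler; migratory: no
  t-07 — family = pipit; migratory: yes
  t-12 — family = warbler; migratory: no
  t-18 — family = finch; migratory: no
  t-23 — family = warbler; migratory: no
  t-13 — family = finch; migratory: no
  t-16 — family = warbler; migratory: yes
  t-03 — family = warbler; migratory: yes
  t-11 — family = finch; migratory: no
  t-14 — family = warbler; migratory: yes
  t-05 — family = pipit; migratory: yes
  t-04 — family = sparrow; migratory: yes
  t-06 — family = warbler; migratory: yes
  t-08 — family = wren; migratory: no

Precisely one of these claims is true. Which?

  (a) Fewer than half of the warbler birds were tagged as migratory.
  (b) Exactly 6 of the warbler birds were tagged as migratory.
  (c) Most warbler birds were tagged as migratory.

|A| = 15, |A ∩ B| = 7, |A ∖ B| = 8.
(a) requires |A ∩ B| < |A ∖ B|: true.
(b) requires |A ∩ B| = 6: false.
(c) requires |A ∩ B| > |A ∖ B|: false.

(a)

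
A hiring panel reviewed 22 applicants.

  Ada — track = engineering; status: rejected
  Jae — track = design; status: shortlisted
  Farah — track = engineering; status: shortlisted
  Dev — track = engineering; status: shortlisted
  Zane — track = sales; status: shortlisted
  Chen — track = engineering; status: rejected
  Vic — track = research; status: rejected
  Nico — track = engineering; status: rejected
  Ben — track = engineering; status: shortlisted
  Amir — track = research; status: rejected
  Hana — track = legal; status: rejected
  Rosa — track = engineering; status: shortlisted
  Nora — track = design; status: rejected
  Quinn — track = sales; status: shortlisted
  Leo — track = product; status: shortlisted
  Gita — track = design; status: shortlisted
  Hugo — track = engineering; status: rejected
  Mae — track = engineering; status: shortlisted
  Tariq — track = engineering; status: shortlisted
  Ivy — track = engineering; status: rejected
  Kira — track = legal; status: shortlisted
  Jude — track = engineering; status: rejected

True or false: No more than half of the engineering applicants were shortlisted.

True

Truth condition: |A ∩ B| ≤ |A ∖ B|.
A (the restrictor) = {Ada, Farah, Dev, Chen, Nico, Ben, Rosa, Hugo, Mae, Tariq, Ivy, Jude}, |A| = 12.
A ∩ B = {Farah, Dev, Ben, Rosa, Mae, Tariq}, so |A ∩ B| = 6.
A ∖ B = {Ada, Chen, Nico, Hugo, Ivy, Jude}, so |A ∖ B| = 6.
6 = 6, so the statement is true.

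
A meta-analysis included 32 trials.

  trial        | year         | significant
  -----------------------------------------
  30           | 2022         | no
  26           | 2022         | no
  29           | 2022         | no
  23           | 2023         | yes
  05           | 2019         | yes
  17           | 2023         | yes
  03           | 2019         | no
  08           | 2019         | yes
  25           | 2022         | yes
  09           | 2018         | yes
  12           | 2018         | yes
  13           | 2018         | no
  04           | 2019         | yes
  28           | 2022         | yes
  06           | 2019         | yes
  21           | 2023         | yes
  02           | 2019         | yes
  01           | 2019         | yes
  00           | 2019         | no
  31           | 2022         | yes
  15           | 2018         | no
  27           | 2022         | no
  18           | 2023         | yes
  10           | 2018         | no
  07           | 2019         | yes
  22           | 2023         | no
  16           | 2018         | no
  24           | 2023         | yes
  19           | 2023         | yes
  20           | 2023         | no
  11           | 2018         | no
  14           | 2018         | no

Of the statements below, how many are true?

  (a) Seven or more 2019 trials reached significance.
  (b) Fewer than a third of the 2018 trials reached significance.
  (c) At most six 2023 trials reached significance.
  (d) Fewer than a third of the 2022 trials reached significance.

(a) 2019: |A| = 9, |A ∩ B| = 7; needs |A ∩ B| ≥ 7 — true.
(b) 2018: |A| = 8, |A ∩ B| = 2; needs |A ∩ B| / |A| < 1/3 — true.
(c) 2023: |A| = 8, |A ∩ B| = 6; needs |A ∩ B| ≤ 6 — true.
(d) 2022: |A| = 7, |A ∩ B| = 3; needs |A ∩ B| / |A| < 1/3 — false.

3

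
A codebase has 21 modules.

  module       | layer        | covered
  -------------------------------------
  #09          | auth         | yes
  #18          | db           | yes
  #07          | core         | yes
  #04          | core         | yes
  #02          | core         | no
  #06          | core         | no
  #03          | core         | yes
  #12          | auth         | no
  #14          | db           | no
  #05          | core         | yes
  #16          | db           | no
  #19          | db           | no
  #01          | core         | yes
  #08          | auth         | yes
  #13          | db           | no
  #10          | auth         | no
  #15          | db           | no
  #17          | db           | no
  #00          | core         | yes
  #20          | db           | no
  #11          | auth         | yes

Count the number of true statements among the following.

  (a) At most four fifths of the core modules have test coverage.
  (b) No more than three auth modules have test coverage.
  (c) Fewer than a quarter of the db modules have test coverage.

3

(a) core: |A| = 8, |A ∩ B| = 6; needs |A ∩ B| / |A| ≤ 4/5 — true.
(b) auth: |A| = 5, |A ∩ B| = 3; needs |A ∩ B| ≤ 3 — true.
(c) db: |A| = 8, |A ∩ B| = 1; needs |A ∩ B| / |A| < 1/4 — true.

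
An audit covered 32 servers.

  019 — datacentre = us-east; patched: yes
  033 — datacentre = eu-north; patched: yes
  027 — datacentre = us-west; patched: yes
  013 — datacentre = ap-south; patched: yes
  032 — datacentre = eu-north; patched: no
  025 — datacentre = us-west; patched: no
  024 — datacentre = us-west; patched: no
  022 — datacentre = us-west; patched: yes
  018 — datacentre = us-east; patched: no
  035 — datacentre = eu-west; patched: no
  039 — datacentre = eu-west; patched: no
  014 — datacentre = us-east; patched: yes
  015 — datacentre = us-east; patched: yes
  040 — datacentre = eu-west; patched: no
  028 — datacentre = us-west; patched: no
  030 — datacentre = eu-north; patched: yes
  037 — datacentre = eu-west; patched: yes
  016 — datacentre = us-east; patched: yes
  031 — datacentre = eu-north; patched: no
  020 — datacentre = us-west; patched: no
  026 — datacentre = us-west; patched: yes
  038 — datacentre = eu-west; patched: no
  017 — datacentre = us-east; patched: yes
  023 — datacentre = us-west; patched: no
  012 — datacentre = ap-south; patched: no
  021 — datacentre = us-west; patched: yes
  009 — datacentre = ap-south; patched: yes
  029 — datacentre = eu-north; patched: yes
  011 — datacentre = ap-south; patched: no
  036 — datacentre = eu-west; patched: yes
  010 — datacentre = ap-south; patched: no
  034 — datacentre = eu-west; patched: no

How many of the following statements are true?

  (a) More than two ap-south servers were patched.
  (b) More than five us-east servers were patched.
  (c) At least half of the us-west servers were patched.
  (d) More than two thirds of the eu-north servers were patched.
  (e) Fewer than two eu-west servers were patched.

0

(a) ap-south: |A| = 5, |A ∩ B| = 2; needs |A ∩ B| > 2 — false.
(b) us-east: |A| = 6, |A ∩ B| = 5; needs |A ∩ B| > 5 — false.
(c) us-west: |A| = 9, |A ∩ B| = 4; needs |A ∩ B| ≥ |A ∖ B| — false.
(d) eu-north: |A| = 5, |A ∩ B| = 3; needs |A ∩ B| / |A| > 2/3 — false.
(e) eu-west: |A| = 7, |A ∩ B| = 2; needs |A ∩ B| < 2 — false.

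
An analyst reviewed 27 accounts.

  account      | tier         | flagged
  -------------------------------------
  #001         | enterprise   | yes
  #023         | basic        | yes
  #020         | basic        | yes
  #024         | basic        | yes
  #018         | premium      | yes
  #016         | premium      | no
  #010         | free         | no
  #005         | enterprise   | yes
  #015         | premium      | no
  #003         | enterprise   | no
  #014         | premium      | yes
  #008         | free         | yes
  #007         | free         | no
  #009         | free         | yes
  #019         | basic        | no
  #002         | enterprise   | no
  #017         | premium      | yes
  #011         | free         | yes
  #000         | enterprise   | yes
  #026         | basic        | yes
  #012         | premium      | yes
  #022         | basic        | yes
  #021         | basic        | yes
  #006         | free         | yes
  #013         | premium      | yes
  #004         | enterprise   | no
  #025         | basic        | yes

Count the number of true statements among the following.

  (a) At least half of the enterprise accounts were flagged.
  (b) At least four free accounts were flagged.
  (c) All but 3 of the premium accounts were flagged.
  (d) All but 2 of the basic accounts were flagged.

(a) enterprise: |A| = 6, |A ∩ B| = 3; needs |A ∩ B| ≥ |A ∖ B| — true.
(b) free: |A| = 6, |A ∩ B| = 4; needs |A ∩ B| ≥ 4 — true.
(c) premium: |A| = 7, |A ∩ B| = 5; needs |A ∖ B| = 3 — false.
(d) basic: |A| = 8, |A ∩ B| = 7; needs |A ∖ B| = 2 — false.

2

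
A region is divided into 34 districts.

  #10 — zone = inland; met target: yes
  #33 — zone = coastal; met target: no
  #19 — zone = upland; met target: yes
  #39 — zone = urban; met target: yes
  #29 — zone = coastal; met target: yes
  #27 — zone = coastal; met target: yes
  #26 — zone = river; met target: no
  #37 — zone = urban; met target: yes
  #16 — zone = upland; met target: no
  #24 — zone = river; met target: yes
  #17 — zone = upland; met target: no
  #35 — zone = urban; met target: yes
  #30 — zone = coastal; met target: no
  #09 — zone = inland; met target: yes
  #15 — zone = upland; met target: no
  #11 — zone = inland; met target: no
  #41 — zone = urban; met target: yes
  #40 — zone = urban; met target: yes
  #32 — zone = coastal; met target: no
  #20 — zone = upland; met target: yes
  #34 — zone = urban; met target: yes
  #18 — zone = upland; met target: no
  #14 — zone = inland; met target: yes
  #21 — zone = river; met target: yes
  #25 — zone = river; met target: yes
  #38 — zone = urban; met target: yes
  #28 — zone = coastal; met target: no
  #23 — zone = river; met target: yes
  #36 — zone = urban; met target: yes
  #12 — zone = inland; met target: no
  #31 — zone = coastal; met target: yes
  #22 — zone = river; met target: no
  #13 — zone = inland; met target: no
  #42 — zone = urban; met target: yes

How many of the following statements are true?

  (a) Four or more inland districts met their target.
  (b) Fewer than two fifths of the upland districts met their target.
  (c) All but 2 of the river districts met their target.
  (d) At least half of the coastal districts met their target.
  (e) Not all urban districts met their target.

(a) inland: |A| = 6, |A ∩ B| = 3; needs |A ∩ B| ≥ 4 — false.
(b) upland: |A| = 6, |A ∩ B| = 2; needs |A ∩ B| / |A| < 2/5 — true.
(c) river: |A| = 6, |A ∩ B| = 4; needs |A ∖ B| = 2 — true.
(d) coastal: |A| = 7, |A ∩ B| = 3; needs |A ∩ B| ≥ |A ∖ B| — false.
(e) urban: |A| = 9, |A ∩ B| = 9; needs A ⊄ B (|A ∖ B| ≥ 1) — false.

2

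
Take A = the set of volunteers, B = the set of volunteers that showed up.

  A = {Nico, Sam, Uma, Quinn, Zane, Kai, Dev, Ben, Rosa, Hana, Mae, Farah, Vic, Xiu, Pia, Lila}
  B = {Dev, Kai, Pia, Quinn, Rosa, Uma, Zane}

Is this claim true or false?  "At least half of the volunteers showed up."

False

Truth condition: |A ∩ B| ≥ |A ∖ B|.
|A| = 16, |A ∩ B| = 7, |A ∖ B| = 9.
7 < 9, so the statement is false.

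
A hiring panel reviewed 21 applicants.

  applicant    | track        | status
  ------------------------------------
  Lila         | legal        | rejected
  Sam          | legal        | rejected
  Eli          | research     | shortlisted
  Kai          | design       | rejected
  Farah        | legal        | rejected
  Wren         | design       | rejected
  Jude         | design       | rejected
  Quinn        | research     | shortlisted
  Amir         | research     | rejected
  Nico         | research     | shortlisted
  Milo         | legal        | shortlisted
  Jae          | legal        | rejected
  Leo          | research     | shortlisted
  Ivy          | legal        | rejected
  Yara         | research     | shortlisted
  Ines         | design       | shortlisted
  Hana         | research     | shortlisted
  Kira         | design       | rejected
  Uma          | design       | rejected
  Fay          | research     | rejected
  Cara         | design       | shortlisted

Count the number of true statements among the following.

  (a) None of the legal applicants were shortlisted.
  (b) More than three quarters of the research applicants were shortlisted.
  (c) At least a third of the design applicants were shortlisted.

0

(a) legal: |A| = 6, |A ∩ B| = 1; needs A ∩ B = ∅ (|A ∩ B| = 0) — false.
(b) research: |A| = 8, |A ∩ B| = 6; needs |A ∩ B| / |A| > 3/4 — false.
(c) design: |A| = 7, |A ∩ B| = 2; needs |A ∩ B| / |A| ≥ 1/3 — false.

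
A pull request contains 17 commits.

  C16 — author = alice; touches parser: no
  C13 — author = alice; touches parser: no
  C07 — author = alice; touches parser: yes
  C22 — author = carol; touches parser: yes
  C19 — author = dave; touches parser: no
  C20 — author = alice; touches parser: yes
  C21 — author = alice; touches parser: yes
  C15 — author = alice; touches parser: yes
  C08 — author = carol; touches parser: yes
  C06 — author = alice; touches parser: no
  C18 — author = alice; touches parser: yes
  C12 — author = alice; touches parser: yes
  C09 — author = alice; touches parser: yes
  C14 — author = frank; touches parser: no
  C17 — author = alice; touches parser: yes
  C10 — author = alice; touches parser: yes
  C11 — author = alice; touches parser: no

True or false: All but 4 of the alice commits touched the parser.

True

The determiner here denotes the relation: |A ∖ B| = 4.
A (the restrictor) = {C16, C13, C07, C20, C21, C15, C06, C18, C12, C09, C17, C10, C11}, |A| = 13.
A ∖ B = {C16, C13, C06, C11}, so |A ∖ B| = 4.
|A ∖ B| = 4, so the statement is true.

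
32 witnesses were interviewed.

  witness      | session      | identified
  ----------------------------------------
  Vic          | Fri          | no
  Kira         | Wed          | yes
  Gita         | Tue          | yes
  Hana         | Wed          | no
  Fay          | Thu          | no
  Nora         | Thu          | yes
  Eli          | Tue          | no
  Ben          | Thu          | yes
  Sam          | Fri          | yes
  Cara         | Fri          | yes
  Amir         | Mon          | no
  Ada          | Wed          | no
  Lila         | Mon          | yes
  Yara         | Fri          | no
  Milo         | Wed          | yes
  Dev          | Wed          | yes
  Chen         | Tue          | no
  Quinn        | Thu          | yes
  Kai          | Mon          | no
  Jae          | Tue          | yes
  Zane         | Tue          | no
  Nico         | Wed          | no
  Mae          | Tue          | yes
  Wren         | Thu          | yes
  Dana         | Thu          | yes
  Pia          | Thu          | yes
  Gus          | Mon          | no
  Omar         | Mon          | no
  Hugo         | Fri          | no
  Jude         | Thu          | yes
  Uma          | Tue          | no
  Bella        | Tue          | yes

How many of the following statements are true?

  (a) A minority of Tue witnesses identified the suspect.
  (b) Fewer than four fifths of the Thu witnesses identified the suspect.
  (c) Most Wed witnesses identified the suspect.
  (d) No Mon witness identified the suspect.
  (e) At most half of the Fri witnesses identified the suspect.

1

(a) Tue: |A| = 8, |A ∩ B| = 4; needs |A ∩ B| < |A ∖ B| — false.
(b) Thu: |A| = 8, |A ∩ B| = 7; needs |A ∩ B| / |A| < 4/5 — false.
(c) Wed: |A| = 6, |A ∩ B| = 3; needs |A ∩ B| > |A ∖ B| — false.
(d) Mon: |A| = 5, |A ∩ B| = 1; needs A ∩ B = ∅ (|A ∩ B| = 0) — false.
(e) Fri: |A| = 5, |A ∩ B| = 2; needs |A ∩ B| ≤ |A ∖ B| — true.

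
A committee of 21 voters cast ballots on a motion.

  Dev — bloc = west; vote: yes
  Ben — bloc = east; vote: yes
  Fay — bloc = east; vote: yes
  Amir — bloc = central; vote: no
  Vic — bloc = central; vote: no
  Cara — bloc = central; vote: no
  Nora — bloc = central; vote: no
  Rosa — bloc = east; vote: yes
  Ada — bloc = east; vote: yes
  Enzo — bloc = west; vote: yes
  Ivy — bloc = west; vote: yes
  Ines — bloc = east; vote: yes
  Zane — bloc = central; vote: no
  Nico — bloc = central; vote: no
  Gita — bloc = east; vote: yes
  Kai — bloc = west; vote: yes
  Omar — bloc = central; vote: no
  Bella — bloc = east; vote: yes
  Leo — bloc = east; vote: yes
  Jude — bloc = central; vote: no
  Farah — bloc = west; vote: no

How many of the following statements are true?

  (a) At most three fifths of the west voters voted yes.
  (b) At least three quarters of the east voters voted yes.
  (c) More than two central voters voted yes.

(a) west: |A| = 5, |A ∩ B| = 4; needs |A ∩ B| / |A| ≤ 3/5 — false.
(b) east: |A| = 8, |A ∩ B| = 8; needs |A ∩ B| / |A| ≥ 3/4 — true.
(c) central: |A| = 8, |A ∩ B| = 0; needs |A ∩ B| > 2 — false.

1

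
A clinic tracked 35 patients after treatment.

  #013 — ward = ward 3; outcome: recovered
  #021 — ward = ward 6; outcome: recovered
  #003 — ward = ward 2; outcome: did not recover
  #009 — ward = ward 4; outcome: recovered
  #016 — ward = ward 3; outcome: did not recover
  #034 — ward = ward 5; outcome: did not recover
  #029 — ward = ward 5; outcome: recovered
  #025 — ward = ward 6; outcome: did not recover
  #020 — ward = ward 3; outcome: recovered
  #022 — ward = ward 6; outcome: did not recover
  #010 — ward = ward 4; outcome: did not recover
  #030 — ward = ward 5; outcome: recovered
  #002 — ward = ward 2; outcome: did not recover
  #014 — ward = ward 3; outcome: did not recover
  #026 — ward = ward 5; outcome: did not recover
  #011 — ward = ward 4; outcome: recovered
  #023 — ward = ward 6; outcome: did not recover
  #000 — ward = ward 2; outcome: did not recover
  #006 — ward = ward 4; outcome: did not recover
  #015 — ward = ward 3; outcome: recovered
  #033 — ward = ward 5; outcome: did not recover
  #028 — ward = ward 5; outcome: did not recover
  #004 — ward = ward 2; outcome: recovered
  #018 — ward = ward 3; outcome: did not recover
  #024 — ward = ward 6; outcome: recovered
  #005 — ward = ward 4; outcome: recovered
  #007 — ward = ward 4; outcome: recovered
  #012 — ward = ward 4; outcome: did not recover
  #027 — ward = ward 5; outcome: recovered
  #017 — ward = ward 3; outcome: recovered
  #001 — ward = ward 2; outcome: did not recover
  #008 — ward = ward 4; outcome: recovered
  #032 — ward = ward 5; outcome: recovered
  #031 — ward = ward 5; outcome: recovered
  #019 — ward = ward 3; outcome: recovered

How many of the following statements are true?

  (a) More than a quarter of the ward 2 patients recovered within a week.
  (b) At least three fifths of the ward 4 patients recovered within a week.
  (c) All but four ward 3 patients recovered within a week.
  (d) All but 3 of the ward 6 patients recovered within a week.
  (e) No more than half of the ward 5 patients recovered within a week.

2

(a) ward 2: |A| = 5, |A ∩ B| = 1; needs |A ∩ B| / |A| > 1/4 — false.
(b) ward 4: |A| = 8, |A ∩ B| = 5; needs |A ∩ B| / |A| ≥ 3/5 — true.
(c) ward 3: |A| = 8, |A ∩ B| = 5; needs |A ∖ B| = 4 — false.
(d) ward 6: |A| = 5, |A ∩ B| = 2; needs |A ∖ B| = 3 — true.
(e) ward 5: |A| = 9, |A ∩ B| = 5; needs |A ∩ B| ≤ |A ∖ B| — false.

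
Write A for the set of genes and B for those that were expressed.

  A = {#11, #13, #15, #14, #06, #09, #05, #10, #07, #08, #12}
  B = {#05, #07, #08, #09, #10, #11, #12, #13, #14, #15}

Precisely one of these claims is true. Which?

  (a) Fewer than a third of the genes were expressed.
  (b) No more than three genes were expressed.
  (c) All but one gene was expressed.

|A| = 11, |A ∩ B| = 10, |A ∖ B| = 1.
(a) requires |A ∩ B| / |A| < 1/3: false.
(b) requires |A ∩ B| ≤ 3: false.
(c) requires |A ∖ B| = 1: true.

(c)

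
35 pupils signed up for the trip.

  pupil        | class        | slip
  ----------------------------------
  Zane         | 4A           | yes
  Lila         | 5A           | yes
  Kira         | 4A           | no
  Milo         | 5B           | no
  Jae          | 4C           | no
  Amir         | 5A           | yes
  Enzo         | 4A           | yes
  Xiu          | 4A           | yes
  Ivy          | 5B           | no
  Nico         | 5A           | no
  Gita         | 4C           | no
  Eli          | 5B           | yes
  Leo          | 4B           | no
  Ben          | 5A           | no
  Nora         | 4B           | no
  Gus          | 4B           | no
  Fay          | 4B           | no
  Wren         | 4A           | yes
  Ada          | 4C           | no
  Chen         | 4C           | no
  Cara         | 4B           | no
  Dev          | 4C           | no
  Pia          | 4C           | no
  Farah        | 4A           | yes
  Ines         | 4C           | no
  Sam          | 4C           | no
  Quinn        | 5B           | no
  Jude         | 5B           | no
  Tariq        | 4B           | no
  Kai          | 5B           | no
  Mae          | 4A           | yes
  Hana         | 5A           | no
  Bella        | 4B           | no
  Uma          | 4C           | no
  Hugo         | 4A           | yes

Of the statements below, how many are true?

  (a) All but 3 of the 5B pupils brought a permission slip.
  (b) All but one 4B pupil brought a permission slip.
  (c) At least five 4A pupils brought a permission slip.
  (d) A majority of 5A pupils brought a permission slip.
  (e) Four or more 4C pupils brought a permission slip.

1

(a) 5B: |A| = 6, |A ∩ B| = 1; needs |A ∖ B| = 3 — false.
(b) 4B: |A| = 7, |A ∩ B| = 0; needs |A ∖ B| = 1 — false.
(c) 4A: |A| = 8, |A ∩ B| = 7; needs |A ∩ B| ≥ 5 — true.
(d) 5A: |A| = 5, |A ∩ B| = 2; needs |A ∩ B| > |A ∖ B| — false.
(e) 4C: |A| = 9, |A ∩ B| = 0; needs |A ∩ B| ≥ 4 — false.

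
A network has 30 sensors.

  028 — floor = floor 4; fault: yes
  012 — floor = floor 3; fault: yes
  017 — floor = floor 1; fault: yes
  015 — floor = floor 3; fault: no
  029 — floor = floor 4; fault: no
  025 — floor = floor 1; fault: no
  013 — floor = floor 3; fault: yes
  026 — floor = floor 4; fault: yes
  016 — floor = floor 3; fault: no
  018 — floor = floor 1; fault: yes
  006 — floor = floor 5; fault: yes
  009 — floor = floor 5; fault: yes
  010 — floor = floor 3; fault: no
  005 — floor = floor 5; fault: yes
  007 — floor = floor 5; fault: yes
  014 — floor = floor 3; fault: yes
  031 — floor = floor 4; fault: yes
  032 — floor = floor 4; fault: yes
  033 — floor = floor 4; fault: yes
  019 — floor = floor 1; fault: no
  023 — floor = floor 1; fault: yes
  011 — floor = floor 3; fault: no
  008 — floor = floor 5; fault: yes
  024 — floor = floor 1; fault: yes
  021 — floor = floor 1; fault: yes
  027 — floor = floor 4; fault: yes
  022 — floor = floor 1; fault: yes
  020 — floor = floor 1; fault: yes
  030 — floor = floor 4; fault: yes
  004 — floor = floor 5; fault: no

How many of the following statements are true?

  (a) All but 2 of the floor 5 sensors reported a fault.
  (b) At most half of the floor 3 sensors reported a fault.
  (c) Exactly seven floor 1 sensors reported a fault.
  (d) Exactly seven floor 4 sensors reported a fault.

(a) floor 5: |A| = 6, |A ∩ B| = 5; needs |A ∖ B| = 2 — false.
(b) floor 3: |A| = 7, |A ∩ B| = 3; needs |A ∩ B| ≤ |A ∖ B| — true.
(c) floor 1: |A| = 9, |A ∩ B| = 7; needs |A ∩ B| = 7 — true.
(d) floor 4: |A| = 8, |A ∩ B| = 7; needs |A ∩ B| = 7 — true.

3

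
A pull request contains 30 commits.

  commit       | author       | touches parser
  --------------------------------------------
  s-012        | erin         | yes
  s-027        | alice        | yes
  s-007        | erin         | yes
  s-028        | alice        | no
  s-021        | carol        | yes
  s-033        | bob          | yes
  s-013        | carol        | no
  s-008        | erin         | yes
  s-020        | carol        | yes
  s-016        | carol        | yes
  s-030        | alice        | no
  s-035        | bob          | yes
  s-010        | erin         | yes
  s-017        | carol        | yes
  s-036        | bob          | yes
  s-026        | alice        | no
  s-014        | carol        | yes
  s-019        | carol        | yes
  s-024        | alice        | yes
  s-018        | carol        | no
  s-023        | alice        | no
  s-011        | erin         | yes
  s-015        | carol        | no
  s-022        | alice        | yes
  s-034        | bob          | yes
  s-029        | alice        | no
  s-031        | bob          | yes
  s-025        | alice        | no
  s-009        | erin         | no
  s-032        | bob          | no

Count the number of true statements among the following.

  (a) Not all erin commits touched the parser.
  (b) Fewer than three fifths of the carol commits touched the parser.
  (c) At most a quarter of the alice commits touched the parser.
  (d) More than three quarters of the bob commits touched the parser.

2

(a) erin: |A| = 6, |A ∩ B| = 5; needs A ⊄ B (|A ∖ B| ≥ 1) — true.
(b) carol: |A| = 9, |A ∩ B| = 6; needs |A ∩ B| / |A| < 3/5 — false.
(c) alice: |A| = 9, |A ∩ B| = 3; needs |A ∩ B| / |A| ≤ 1/4 — false.
(d) bob: |A| = 6, |A ∩ B| = 5; needs |A ∩ B| / |A| > 3/4 — true.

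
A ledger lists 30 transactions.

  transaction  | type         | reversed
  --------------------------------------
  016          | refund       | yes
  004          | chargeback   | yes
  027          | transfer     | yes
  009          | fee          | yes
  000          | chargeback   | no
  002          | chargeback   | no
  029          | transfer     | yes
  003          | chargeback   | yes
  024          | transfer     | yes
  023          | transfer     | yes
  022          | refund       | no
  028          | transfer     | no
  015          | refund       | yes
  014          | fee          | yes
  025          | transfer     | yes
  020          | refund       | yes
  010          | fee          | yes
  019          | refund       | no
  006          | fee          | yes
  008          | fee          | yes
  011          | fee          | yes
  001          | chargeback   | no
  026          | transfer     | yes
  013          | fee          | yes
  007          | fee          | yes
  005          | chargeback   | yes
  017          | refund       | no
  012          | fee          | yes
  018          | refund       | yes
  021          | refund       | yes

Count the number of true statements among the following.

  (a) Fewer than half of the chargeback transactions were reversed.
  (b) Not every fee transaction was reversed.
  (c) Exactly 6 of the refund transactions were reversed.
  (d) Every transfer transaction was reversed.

(a) chargeback: |A| = 6, |A ∩ B| = 3; needs |A ∩ B| < |A ∖ B| — false.
(b) fee: |A| = 9, |A ∩ B| = 9; needs A ⊄ B (|A ∖ B| ≥ 1) — false.
(c) refund: |A| = 8, |A ∩ B| = 5; needs |A ∩ B| = 6 — false.
(d) transfer: |A| = 7, |A ∩ B| = 6; needs A ⊆ B, i.e. every element of A is in B (|A ∖ B| = 0) — false.

0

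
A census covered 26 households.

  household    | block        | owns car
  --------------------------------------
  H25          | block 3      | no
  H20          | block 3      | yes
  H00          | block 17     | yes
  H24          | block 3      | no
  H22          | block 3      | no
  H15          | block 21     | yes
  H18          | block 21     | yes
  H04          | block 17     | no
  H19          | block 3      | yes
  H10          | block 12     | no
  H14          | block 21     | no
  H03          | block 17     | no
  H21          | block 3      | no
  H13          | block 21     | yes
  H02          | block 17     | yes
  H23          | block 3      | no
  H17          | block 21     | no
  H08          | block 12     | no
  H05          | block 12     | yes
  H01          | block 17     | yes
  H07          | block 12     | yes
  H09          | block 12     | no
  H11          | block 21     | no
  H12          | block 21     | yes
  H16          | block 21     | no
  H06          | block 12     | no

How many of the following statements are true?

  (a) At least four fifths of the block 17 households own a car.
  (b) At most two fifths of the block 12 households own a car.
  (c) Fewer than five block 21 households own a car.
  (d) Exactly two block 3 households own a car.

3

(a) block 17: |A| = 5, |A ∩ B| = 3; needs |A ∩ B| / |A| ≥ 4/5 — false.
(b) block 12: |A| = 6, |A ∩ B| = 2; needs |A ∩ B| / |A| ≤ 2/5 — true.
(c) block 21: |A| = 8, |A ∩ B| = 4; needs |A ∩ B| < 5 — true.
(d) block 3: |A| = 7, |A ∩ B| = 2; needs |A ∩ B| = 2 — true.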